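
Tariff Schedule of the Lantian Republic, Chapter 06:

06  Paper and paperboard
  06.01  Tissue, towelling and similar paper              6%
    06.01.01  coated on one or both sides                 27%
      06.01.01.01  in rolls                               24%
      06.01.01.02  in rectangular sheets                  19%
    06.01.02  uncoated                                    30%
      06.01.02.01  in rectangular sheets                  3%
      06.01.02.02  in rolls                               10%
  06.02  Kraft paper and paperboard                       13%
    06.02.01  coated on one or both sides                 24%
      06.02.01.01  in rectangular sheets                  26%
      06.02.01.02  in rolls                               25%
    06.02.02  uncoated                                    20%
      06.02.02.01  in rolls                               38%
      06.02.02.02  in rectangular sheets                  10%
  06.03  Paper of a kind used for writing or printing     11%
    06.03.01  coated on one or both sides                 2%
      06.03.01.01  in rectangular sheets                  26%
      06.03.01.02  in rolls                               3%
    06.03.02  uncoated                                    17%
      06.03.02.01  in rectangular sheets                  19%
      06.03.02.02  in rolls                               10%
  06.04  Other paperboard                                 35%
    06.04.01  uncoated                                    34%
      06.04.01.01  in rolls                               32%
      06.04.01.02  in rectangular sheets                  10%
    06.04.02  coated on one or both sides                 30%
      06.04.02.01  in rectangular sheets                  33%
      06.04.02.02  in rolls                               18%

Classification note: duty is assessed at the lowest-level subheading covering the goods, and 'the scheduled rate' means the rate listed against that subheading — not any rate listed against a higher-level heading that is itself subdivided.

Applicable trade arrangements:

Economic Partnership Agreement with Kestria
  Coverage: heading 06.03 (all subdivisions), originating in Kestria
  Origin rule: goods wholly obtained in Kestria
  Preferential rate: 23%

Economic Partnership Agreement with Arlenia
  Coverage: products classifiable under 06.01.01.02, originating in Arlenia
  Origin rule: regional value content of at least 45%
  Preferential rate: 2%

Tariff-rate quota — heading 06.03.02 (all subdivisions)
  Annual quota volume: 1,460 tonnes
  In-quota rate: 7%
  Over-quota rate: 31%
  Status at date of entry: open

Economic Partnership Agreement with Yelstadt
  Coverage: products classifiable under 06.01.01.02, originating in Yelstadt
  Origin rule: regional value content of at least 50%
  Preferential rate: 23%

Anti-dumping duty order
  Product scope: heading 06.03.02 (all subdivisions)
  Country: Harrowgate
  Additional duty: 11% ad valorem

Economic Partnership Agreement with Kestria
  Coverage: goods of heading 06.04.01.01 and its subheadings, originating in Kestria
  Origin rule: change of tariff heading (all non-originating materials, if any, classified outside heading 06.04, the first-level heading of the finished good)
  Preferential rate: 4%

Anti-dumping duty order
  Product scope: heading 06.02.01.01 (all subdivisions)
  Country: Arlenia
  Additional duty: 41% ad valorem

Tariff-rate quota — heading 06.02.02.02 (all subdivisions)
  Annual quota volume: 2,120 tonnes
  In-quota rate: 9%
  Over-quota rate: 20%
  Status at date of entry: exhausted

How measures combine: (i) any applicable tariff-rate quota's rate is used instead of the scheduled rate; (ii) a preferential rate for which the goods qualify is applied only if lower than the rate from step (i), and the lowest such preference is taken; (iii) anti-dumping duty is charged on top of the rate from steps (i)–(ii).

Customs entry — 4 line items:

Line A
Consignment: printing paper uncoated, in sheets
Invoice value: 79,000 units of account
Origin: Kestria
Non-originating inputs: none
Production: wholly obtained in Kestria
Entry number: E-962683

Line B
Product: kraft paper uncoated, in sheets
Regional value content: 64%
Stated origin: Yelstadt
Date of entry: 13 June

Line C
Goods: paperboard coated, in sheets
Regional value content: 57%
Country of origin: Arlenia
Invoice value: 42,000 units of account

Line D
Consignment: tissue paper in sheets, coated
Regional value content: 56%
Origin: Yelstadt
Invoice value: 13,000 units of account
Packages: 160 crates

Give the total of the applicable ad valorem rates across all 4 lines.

Line A: printing paper → 06.03; uncoated → 06.03.02; in sheets → 06.03.02.01. Scheduled 19%. quota on 06.03.02 open → in-quota 7%; Kestria agreement on 06.03: wholly obtained → 23% available; Kestria agreement on 06.04.01.01: 06.03.02.01 not covered; preference 23% not lower than 7% → no reduction. → 7%.
Line B: kraft paper → 06.02; uncoated → 06.02.02; in sheets → 06.02.02.02. Scheduled 10%. quota on 06.02.02.02 exhausted → over-quota 20%; Yelstadt agreement on 06.01.01.02: 06.02.02.02 not covered. → 20%.
Line C: paperboard → 06.04; coated → 06.04.02; in sheets → 06.04.02.01. Scheduled 33%. Arlenia agreement on 06.01.01.02: 06.04.02.01 not covered. → 33%.
Line D: tissue paper → 06.01; coated → 06.01.01; in sheets → 06.01.01.02. Scheduled 19%. Yelstadt agreement on 06.01.01.02: RVC ≥ 50% → 23% available; preference 23% not lower than 19% → no reduction. → 19%.
Sum: 7% + 20% + 33% + 19% = 79%.

79%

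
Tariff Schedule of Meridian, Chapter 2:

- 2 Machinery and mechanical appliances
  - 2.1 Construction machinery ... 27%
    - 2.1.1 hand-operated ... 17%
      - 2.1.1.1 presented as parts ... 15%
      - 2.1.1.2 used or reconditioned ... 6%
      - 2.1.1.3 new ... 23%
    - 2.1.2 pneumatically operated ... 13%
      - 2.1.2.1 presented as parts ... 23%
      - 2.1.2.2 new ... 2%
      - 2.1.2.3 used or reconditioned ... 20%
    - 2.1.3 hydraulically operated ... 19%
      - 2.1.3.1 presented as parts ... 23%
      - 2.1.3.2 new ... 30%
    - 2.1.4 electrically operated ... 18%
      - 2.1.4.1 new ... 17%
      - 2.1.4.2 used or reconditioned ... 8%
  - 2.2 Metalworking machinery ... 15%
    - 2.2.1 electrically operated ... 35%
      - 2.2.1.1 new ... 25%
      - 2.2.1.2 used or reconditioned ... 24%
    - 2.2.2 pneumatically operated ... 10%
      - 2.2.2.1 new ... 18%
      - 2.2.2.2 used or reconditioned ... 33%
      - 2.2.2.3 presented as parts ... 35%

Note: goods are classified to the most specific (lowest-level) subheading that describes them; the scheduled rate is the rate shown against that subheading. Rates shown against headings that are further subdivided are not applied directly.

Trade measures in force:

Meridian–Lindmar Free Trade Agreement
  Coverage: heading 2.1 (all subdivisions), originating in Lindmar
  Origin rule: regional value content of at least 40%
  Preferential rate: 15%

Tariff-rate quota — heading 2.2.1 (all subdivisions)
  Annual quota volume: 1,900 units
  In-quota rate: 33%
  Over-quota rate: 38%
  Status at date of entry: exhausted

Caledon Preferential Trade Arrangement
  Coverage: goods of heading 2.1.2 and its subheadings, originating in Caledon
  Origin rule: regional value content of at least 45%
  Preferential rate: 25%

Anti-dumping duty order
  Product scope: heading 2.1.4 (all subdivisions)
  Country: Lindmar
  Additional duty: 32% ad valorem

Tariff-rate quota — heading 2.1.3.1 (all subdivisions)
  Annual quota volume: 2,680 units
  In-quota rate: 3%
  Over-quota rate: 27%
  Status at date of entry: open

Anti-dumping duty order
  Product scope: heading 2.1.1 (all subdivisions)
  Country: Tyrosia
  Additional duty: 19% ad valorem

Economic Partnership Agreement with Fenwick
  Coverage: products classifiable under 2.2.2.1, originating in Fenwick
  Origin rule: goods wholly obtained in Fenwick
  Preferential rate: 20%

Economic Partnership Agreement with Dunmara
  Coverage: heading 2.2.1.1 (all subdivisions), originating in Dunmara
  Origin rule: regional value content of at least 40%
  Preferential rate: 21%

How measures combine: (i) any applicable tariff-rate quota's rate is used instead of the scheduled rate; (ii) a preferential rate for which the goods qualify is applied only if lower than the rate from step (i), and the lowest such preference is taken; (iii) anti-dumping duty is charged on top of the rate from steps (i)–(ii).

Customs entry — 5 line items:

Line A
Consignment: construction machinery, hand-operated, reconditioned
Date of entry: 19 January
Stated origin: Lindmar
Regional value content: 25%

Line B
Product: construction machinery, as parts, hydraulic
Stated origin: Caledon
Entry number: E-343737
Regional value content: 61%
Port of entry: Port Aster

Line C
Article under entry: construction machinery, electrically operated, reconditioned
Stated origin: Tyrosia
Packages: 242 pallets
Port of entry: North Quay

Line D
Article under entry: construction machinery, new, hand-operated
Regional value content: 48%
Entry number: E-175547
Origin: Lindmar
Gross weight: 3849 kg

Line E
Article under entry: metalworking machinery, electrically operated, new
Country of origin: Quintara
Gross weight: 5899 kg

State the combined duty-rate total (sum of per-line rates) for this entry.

70%

Line A: construction → 2.1; hand-operated → 2.1.1; reconditioned → 2.1.1.2. Scheduled 6%. Lindmar agreement on 2.1: RVC < 40%. → 6%.
Line B: construction → 2.1; hydraulic → 2.1.3; as parts → 2.1.3.1. Scheduled 23%. quota on 2.1.3.1 open → in-quota 3%; Caledon agreement on 2.1.2: 2.1.3.1 not covered. → 3%.
Line C: construction → 2.1; electrically operated → 2.1.4; reconditioned → 2.1.4.2. Scheduled 8%. No special measure applies. → 8%.
Line D: construction → 2.1; hand-operated → 2.1.1; new → 2.1.1.3. Scheduled 23%. Lindmar agreement on 2.1: RVC ≥ 40% → 15% available; preferential 15%. → 15%.
Line E: metalworking → 2.2; electrically operated → 2.2.1; new → 2.2.1.1. Scheduled 25%. quota on 2.2.1 exhausted → over-quota 38%. → 38%.
Sum: 6% + 3% + 8% + 15% + 38% = 70%.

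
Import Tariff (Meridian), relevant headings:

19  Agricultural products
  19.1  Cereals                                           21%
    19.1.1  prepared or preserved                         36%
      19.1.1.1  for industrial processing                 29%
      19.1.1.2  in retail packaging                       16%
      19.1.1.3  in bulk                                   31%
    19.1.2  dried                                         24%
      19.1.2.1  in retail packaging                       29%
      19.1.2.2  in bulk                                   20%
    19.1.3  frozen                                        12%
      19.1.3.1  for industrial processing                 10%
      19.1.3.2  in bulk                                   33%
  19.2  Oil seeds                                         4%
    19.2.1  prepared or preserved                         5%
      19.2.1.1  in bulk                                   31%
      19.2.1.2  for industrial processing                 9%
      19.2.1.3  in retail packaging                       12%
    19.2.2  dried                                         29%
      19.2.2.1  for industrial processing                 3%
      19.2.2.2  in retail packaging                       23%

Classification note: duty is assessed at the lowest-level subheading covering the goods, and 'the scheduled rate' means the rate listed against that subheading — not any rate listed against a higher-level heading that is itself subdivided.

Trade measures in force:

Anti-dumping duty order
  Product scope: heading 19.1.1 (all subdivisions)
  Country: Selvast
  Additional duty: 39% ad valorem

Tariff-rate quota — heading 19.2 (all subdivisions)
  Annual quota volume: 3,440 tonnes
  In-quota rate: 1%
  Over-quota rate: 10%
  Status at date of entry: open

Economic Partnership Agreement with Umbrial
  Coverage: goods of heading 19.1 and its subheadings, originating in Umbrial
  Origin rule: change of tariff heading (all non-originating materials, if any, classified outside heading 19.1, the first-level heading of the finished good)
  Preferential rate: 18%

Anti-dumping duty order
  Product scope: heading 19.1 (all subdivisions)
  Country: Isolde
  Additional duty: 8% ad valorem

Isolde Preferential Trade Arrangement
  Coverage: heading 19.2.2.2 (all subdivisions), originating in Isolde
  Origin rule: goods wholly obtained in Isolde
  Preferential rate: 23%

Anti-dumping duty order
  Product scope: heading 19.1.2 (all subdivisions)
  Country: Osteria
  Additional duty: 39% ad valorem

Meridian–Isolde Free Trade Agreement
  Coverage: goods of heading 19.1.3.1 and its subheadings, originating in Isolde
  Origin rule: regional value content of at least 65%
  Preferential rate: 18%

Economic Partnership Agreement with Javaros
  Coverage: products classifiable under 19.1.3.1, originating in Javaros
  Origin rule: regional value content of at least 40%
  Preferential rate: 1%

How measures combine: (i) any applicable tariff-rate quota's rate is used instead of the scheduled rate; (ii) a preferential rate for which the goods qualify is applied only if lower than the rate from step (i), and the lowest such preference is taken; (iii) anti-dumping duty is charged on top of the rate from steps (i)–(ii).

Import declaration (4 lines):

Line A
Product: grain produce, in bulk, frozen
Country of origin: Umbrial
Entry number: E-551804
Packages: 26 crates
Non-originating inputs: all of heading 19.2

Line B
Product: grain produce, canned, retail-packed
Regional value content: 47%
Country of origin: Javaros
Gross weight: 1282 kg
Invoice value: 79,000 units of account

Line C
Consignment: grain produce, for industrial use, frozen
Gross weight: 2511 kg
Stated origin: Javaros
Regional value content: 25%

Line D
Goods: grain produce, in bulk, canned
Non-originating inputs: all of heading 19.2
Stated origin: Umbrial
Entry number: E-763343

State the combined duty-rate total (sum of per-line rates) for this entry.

Line A: grain → 19.1; frozen → 19.1.3; in bulk → 19.1.3.2. Scheduled 33%. Umbrial agreement on 19.1: CTH met → 18% available; preferential 18%. → 18%.
Line B: grain → 19.1; canned → 19.1.1; retail-packed → 19.1.1.2. Scheduled 16%. Javaros agreement on 19.1.3.1: 19.1.1.2 not covered. → 16%.
Line C: grain → 19.1; frozen → 19.1.3; for industrial use → 19.1.3.1. Scheduled 10%. Javaros agreement on 19.1.3.1: RVC < 40%. → 10%.
Line D: grain → 19.1; canned → 19.1.1; in bulk → 19.1.1.3. Scheduled 31%. Umbrial agreement on 19.1: CTH met → 18% available; preferential 18%. → 18%.
Sum: 18% + 16% + 10% + 18% = 62%.

62%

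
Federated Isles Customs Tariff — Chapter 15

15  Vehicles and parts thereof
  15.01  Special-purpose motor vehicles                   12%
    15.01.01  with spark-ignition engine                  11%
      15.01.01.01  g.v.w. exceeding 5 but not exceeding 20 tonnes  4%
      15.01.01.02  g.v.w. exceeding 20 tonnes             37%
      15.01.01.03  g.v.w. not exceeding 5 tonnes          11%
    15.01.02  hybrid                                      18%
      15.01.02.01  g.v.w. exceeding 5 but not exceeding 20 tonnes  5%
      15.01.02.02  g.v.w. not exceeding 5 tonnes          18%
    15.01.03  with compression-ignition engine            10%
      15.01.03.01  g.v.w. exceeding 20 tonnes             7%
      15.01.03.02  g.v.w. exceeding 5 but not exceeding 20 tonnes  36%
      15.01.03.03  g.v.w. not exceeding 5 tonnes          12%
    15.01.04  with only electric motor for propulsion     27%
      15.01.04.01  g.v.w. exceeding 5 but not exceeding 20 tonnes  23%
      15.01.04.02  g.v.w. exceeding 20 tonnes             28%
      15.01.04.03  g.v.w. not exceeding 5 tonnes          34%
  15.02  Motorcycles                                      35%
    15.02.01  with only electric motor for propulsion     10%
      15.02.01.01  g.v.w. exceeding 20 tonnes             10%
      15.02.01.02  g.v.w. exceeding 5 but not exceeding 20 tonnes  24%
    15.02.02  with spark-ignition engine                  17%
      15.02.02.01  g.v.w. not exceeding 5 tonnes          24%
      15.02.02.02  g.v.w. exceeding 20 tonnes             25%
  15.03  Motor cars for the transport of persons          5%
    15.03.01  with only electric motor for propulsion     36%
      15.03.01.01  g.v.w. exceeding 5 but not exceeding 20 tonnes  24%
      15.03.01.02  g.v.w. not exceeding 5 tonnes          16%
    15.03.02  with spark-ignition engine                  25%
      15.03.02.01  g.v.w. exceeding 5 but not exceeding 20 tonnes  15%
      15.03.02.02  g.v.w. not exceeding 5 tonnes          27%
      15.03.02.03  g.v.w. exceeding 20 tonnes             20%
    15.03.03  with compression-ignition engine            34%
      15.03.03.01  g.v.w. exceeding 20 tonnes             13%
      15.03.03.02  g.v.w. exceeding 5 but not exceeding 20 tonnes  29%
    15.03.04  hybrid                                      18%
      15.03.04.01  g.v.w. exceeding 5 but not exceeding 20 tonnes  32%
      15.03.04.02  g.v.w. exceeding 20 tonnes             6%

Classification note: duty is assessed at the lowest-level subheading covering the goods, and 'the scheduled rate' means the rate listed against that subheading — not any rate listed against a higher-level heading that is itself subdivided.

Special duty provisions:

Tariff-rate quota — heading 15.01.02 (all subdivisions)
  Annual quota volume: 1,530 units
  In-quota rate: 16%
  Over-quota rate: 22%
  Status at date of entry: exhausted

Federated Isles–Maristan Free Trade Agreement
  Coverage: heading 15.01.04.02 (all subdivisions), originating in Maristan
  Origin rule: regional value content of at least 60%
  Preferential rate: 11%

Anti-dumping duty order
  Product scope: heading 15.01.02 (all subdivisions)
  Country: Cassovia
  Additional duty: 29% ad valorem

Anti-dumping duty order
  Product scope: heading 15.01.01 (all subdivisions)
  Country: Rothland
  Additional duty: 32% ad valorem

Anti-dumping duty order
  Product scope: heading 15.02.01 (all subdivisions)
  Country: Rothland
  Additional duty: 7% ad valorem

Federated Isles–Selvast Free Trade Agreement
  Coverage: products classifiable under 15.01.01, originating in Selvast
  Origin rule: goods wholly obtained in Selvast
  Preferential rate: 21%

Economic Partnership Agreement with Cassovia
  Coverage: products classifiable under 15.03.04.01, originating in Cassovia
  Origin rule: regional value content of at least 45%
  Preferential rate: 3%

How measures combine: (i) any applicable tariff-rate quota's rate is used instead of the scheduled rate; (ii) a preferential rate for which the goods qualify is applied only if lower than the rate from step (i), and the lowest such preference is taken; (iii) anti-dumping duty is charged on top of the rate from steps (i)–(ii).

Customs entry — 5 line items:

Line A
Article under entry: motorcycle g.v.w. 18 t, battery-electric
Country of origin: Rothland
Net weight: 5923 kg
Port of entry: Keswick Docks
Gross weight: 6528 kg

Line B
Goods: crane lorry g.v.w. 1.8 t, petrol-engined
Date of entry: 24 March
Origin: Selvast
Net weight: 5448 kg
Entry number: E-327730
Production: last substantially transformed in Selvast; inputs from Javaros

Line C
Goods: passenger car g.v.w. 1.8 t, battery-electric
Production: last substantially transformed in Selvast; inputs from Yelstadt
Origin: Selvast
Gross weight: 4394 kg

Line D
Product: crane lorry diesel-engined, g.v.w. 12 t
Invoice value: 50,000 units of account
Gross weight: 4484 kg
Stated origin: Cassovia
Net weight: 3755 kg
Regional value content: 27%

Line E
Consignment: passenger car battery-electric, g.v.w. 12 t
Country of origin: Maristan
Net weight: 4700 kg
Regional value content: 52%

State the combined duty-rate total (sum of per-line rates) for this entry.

118%

Line A: motorcycle → 15.02; battery-electric → 15.02.01; g.v.w. 18 t → 15.02.01.02. Scheduled 24%. anti-dumping (Rothland, 15.02.01): +7%; total 24% + 7% = 31%. → 31%.
Line B: crane lorry → 15.01; petrol-engined → 15.01.01; g.v.w. 1.8 t → 15.01.01.03. Scheduled 11%. Selvast agreement on 15.01.01: not wholly obtained. → 11%.
Line C: passenger car → 15.03; battery-electric → 15.03.01; g.v.w. 1.8 t → 15.03.01.02. Scheduled 16%. Selvast agreement on 15.01.01: 15.03.01.02 not covered. → 16%.
Line D: crane lorry → 15.01; diesel-engined → 15.01.03; g.v.w. 12 t → 15.01.03.02. Scheduled 36%. Cassovia agreement on 15.03.04.01: 15.01.03.02 not covered. → 36%.
Line E: passenger car → 15.03; battery-electric → 15.03.01; g.v.w. 12 t → 15.03.01.01. Scheduled 24%. Maristan agreement on 15.01.04.02: 15.03.01.01 not covered. → 24%.
Sum: 31% + 11% + 16% + 36% + 24% = 118%.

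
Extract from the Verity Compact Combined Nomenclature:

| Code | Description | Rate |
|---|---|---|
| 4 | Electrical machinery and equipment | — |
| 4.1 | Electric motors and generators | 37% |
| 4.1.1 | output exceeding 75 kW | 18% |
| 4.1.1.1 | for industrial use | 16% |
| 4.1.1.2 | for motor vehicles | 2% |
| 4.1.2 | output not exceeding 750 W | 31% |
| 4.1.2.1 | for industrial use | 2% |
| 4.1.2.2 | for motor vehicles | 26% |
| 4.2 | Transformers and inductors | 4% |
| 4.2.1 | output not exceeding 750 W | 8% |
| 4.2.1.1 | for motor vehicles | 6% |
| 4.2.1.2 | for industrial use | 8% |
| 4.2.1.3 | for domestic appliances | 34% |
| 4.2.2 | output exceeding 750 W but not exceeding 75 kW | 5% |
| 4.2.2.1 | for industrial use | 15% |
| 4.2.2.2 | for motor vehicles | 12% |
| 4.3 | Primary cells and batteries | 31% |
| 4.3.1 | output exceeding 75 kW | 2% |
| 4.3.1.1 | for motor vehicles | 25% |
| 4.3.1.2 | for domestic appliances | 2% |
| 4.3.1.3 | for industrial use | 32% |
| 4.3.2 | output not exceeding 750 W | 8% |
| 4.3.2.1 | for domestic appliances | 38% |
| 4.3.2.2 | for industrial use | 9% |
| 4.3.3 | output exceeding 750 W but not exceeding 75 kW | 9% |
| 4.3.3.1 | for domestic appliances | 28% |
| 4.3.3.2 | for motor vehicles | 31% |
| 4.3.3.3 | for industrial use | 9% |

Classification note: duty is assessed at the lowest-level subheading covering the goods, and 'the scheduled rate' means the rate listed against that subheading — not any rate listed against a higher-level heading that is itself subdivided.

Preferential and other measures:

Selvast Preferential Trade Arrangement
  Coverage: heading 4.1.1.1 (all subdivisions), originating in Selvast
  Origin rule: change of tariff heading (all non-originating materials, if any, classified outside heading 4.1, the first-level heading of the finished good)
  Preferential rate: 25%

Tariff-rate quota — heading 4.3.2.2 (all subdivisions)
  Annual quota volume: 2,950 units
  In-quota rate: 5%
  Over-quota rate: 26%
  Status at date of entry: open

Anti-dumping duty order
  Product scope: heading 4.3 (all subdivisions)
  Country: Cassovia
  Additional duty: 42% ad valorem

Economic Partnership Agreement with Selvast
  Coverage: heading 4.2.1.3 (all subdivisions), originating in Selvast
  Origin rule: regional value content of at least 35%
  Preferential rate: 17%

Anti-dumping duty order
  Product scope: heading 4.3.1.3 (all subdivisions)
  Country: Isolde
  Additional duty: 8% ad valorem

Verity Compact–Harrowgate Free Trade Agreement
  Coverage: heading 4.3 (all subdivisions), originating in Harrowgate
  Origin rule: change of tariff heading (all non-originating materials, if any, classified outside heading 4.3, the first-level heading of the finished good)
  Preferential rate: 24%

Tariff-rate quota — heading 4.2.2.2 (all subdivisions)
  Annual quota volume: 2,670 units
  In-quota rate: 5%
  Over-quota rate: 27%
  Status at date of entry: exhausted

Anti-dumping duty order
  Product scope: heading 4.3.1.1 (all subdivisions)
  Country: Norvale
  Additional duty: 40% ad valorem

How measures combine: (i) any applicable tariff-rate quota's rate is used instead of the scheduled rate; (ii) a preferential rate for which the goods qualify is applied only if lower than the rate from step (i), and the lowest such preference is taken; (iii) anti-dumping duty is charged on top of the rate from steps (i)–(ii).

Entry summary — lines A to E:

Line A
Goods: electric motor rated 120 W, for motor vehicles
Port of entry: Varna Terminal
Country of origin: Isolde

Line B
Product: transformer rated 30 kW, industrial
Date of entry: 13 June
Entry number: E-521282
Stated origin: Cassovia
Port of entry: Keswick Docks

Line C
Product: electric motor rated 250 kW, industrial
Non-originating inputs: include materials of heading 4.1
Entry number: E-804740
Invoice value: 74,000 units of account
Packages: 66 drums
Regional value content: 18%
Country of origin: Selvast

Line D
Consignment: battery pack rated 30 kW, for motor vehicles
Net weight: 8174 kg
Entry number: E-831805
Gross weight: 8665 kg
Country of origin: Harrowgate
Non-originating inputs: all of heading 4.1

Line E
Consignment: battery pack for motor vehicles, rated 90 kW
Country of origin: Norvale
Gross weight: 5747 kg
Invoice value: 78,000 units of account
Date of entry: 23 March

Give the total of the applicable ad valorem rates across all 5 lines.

Line A: electric motor → 4.1; rated 120 W → 4.1.2; for motor vehicles → 4.1.2.2. Scheduled 26%. No special measure applies. → 26%.
Line B: transformer → 4.2; rated 30 kW → 4.2.2; industrial → 4.2.2.1. Scheduled 15%. No special measure applies. → 15%.
Line C: electric motor → 4.1; rated 250 kW → 4.1.1; industrial → 4.1.1.1. Scheduled 16%. Selvast agreement on 4.1.1.1: CTH not met; Selvast agreement on 4.2.1.3: 4.1.1.1 not covered. → 16%.
Line D: battery pack → 4.3; rated 30 kW → 4.3.3; for motor vehicles → 4.3.3.2. Scheduled 31%. Harrowgate agreement on 4.3: CTH met → 24% available; preferential 24%. → 24%.
Line E: battery pack → 4.3; rated 90 kW → 4.3.1; for motor vehicles → 4.3.1.1. Scheduled 25%. anti-dumping (Norvale, 4.3.1.1): +40%; total 25% + 40% = 65%. → 65%.
Sum: 26% + 15% + 16% + 24% + 65% = 146%.

146%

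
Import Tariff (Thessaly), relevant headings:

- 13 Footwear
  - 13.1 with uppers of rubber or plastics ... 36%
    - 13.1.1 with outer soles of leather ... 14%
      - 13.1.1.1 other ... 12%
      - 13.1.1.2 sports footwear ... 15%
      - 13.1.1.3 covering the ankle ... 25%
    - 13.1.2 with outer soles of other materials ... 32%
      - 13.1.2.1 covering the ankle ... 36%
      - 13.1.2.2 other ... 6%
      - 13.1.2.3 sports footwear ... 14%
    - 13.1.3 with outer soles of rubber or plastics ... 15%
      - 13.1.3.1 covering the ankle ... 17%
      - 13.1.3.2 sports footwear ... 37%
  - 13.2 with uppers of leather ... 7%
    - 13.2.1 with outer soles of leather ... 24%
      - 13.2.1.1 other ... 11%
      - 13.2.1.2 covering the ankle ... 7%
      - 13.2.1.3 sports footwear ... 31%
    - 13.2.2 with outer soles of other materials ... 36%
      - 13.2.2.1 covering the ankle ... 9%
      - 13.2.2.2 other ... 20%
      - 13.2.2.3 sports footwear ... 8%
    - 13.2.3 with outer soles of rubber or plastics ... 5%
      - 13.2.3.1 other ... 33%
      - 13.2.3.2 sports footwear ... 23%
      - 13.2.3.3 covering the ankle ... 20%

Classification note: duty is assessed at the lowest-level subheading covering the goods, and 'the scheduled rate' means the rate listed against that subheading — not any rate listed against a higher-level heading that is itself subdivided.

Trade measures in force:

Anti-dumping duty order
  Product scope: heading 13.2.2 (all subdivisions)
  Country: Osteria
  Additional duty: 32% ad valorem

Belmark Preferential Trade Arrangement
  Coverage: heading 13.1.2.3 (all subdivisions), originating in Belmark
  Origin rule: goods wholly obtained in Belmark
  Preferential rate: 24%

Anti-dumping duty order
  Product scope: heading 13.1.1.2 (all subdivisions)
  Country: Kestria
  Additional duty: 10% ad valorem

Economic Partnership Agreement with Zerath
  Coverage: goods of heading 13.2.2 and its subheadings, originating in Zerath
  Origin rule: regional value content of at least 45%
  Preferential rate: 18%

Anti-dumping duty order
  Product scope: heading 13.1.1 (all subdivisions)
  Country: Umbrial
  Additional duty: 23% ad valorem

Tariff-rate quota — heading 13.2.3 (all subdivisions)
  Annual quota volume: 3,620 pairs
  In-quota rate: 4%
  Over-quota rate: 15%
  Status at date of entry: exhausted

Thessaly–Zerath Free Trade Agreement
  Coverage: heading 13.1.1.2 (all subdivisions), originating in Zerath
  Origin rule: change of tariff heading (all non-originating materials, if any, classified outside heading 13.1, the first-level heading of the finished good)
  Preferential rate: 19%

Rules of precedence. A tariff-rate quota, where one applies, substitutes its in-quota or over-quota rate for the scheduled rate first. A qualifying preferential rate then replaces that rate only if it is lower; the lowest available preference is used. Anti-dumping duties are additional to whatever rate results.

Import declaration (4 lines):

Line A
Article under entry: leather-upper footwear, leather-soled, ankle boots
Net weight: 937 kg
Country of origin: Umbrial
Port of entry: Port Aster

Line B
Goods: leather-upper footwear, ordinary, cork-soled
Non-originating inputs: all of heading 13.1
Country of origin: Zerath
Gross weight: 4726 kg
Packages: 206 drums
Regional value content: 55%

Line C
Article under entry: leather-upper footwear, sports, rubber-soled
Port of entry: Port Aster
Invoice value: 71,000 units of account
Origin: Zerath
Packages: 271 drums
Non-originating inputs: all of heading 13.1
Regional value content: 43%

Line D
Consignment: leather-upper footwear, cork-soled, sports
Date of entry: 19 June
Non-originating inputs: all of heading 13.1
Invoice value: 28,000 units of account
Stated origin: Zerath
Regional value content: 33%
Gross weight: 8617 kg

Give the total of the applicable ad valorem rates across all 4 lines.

48%

Line A: leather-upper → 13.2; leather-soled → 13.2.1; ankle boots → 13.2.1.2. Scheduled 7%. No special measure applies. → 7%.
Line B: leather-upper → 13.2; cork-soled → 13.2.2; ordinary → 13.2.2.2. Scheduled 20%. Zerath agreement on 13.2.2: RVC ≥ 45% → 18% available; Zerath agreement on 13.1.1.2: 13.2.2.2 not covered; preferential 18%. → 18%.
Line C: leather-upper → 13.2; rubber-soled → 13.2.3; sports → 13.2.3.2. Scheduled 23%. quota on 13.2.3 exhausted → over-quota 15%; Zerath agreement on 13.2.2: 13.2.3.2 not covered; Zerath agreement on 13.1.1.2: 13.2.3.2 not covered. → 15%.
Line D: leather-upper → 13.2; cork-soled → 13.2.2; sports → 13.2.2.3. Scheduled 8%. Zerath agreement on 13.2.2: RVC < 45%; Zerath agreement on 13.1.1.2: 13.2.2.3 not covered. → 8%.
Sum: 7% + 18% + 15% + 8% = 48%.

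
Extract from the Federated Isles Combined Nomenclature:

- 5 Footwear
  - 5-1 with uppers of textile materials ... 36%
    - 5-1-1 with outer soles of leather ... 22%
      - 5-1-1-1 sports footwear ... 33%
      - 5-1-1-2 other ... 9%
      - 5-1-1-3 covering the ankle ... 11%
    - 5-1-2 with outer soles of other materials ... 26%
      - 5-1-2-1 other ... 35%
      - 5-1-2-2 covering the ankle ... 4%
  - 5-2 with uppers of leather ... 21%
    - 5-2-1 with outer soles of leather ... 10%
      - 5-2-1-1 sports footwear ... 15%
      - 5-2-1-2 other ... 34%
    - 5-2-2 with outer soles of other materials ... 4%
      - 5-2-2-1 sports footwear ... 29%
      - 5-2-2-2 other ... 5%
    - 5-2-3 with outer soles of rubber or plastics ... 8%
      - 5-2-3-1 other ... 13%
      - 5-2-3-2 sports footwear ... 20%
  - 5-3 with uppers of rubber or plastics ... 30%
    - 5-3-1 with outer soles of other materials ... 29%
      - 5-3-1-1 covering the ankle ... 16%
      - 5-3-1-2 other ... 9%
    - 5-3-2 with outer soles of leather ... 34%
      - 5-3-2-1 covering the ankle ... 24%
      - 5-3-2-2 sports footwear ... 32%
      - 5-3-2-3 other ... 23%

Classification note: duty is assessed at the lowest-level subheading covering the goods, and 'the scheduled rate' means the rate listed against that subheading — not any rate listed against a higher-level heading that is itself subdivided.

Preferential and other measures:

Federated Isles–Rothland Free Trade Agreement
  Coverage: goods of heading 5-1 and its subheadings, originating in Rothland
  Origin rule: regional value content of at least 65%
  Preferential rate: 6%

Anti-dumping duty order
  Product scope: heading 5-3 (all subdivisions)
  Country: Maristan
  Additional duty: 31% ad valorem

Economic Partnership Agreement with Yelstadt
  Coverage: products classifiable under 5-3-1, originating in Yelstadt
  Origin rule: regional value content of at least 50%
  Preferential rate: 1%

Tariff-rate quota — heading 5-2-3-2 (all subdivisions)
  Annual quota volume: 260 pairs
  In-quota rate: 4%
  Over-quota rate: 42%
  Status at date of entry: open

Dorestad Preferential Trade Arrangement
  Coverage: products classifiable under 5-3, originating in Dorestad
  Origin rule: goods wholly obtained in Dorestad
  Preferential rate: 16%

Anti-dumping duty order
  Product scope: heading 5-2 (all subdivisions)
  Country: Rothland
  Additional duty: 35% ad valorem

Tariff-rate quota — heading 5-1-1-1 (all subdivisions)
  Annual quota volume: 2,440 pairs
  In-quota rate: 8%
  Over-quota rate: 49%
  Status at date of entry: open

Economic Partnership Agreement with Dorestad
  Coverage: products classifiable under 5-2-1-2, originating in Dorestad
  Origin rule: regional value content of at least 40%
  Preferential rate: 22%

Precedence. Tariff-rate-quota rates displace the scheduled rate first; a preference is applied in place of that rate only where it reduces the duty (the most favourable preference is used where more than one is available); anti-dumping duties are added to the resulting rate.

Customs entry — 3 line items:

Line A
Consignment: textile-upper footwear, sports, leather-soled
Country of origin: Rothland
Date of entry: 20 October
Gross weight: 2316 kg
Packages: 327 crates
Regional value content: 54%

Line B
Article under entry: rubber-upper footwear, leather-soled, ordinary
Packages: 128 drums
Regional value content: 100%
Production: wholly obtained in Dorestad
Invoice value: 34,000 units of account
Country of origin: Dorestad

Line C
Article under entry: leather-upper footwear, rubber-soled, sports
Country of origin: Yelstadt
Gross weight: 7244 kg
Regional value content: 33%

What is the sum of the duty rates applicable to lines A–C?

Line A: textile-upper → 5-1; leather-soled → 5-1-1; sports → 5-1-1-1. Scheduled 33%. quota on 5-1-1-1 open → in-quota 8%; Rothland agreement on 5-1: RVC < 65%. → 8%.
Line B: rubber-upper → 5-3; leather-soled → 5-3-2; ordinary → 5-3-2-3. Scheduled 23%. Dorestad agreement on 5-3: wholly obtained → 16% available; Dorestad agreement on 5-2-1-2: 5-3-2-3 not covered; preferential 16%. → 16%.
Line C: leather-upper → 5-2; rubber-soled → 5-2-3; sports → 5-2-3-2. Scheduled 20%. quota on 5-2-3-2 open → in-quota 4%; Yelstadt agreement on 5-3-1: 5-2-3-2 not covered. → 4%.
Sum: 8% + 16% + 4% = 28%.

28%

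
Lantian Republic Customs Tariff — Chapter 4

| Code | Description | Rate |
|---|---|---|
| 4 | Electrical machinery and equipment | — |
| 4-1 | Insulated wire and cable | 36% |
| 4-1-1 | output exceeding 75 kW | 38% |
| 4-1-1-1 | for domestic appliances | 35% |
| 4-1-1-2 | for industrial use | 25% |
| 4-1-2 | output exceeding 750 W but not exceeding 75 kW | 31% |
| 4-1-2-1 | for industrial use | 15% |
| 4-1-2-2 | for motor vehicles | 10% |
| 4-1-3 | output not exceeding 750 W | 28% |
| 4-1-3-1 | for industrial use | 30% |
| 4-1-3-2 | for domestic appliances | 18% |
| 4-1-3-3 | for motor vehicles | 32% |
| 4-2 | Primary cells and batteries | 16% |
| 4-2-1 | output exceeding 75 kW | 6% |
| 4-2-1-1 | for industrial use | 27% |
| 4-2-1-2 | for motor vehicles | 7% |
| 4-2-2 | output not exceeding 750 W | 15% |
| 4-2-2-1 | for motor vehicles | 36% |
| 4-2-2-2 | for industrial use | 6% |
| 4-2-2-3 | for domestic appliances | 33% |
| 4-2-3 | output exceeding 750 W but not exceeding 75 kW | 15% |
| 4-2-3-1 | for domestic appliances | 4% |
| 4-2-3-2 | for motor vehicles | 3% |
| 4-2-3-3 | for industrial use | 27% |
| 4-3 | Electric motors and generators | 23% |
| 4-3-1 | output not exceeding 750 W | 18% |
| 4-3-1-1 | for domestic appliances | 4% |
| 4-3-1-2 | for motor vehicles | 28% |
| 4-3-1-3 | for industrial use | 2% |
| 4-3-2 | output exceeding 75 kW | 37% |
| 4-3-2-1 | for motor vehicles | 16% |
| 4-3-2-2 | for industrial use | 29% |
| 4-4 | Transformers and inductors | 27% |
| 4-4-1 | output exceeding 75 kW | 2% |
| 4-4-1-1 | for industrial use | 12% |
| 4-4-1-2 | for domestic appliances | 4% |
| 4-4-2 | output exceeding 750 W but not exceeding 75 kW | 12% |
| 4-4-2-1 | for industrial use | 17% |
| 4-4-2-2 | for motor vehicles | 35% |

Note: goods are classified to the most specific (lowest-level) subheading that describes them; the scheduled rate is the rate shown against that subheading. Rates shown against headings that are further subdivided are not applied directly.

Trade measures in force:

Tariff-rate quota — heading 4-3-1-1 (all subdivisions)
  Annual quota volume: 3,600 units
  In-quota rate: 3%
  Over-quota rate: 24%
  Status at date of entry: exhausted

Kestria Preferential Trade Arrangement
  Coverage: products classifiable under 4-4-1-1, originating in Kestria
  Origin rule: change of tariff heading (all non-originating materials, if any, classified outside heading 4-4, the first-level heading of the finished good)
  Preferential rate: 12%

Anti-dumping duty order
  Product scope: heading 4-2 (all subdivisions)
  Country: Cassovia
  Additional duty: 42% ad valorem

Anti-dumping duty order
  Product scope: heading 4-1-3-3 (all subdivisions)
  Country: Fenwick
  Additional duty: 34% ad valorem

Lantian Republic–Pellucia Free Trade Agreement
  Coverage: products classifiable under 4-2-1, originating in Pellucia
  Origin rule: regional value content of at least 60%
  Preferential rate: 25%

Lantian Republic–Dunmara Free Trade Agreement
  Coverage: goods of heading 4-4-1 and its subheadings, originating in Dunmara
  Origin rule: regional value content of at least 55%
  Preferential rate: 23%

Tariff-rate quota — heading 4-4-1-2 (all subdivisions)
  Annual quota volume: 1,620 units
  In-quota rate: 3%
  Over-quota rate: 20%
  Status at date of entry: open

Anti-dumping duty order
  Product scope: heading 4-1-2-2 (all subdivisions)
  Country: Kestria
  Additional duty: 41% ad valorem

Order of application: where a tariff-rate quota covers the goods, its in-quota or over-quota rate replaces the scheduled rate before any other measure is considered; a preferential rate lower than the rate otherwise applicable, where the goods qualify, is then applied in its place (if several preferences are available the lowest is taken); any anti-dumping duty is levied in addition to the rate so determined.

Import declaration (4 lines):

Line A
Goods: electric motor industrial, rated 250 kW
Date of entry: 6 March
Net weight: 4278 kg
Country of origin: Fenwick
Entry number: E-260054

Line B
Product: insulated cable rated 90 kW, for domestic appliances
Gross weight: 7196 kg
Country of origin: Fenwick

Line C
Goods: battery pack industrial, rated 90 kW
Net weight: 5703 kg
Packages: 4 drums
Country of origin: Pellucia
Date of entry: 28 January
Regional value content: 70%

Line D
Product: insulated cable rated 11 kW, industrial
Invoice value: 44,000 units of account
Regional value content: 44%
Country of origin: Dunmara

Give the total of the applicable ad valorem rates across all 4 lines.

104%

Line A: electric motor → 4-3; rated 250 kW → 4-3-2; industrial → 4-3-2-2. Scheduled 29%. No special measure applies. → 29%.
Line B: insulated cable → 4-1; rated 90 kW → 4-1-1; for domestic appliances → 4-1-1-1. Scheduled 35%. No special measure applies. → 35%.
Line C: battery pack → 4-2; rated 90 kW → 4-2-1; industrial → 4-2-1-1. Scheduled 27%. Pellucia agreement on 4-2-1: RVC ≥ 60% → 25% available; preferential 25%. → 25%.
Line D: insulated cable → 4-1; rated 11 kW → 4-1-2; industrial → 4-1-2-1. Scheduled 15%. Dunmara agreement on 4-4-1: 4-1-2-1 not covered. → 15%.
Sum: 29% + 35% + 25% + 15% = 104%.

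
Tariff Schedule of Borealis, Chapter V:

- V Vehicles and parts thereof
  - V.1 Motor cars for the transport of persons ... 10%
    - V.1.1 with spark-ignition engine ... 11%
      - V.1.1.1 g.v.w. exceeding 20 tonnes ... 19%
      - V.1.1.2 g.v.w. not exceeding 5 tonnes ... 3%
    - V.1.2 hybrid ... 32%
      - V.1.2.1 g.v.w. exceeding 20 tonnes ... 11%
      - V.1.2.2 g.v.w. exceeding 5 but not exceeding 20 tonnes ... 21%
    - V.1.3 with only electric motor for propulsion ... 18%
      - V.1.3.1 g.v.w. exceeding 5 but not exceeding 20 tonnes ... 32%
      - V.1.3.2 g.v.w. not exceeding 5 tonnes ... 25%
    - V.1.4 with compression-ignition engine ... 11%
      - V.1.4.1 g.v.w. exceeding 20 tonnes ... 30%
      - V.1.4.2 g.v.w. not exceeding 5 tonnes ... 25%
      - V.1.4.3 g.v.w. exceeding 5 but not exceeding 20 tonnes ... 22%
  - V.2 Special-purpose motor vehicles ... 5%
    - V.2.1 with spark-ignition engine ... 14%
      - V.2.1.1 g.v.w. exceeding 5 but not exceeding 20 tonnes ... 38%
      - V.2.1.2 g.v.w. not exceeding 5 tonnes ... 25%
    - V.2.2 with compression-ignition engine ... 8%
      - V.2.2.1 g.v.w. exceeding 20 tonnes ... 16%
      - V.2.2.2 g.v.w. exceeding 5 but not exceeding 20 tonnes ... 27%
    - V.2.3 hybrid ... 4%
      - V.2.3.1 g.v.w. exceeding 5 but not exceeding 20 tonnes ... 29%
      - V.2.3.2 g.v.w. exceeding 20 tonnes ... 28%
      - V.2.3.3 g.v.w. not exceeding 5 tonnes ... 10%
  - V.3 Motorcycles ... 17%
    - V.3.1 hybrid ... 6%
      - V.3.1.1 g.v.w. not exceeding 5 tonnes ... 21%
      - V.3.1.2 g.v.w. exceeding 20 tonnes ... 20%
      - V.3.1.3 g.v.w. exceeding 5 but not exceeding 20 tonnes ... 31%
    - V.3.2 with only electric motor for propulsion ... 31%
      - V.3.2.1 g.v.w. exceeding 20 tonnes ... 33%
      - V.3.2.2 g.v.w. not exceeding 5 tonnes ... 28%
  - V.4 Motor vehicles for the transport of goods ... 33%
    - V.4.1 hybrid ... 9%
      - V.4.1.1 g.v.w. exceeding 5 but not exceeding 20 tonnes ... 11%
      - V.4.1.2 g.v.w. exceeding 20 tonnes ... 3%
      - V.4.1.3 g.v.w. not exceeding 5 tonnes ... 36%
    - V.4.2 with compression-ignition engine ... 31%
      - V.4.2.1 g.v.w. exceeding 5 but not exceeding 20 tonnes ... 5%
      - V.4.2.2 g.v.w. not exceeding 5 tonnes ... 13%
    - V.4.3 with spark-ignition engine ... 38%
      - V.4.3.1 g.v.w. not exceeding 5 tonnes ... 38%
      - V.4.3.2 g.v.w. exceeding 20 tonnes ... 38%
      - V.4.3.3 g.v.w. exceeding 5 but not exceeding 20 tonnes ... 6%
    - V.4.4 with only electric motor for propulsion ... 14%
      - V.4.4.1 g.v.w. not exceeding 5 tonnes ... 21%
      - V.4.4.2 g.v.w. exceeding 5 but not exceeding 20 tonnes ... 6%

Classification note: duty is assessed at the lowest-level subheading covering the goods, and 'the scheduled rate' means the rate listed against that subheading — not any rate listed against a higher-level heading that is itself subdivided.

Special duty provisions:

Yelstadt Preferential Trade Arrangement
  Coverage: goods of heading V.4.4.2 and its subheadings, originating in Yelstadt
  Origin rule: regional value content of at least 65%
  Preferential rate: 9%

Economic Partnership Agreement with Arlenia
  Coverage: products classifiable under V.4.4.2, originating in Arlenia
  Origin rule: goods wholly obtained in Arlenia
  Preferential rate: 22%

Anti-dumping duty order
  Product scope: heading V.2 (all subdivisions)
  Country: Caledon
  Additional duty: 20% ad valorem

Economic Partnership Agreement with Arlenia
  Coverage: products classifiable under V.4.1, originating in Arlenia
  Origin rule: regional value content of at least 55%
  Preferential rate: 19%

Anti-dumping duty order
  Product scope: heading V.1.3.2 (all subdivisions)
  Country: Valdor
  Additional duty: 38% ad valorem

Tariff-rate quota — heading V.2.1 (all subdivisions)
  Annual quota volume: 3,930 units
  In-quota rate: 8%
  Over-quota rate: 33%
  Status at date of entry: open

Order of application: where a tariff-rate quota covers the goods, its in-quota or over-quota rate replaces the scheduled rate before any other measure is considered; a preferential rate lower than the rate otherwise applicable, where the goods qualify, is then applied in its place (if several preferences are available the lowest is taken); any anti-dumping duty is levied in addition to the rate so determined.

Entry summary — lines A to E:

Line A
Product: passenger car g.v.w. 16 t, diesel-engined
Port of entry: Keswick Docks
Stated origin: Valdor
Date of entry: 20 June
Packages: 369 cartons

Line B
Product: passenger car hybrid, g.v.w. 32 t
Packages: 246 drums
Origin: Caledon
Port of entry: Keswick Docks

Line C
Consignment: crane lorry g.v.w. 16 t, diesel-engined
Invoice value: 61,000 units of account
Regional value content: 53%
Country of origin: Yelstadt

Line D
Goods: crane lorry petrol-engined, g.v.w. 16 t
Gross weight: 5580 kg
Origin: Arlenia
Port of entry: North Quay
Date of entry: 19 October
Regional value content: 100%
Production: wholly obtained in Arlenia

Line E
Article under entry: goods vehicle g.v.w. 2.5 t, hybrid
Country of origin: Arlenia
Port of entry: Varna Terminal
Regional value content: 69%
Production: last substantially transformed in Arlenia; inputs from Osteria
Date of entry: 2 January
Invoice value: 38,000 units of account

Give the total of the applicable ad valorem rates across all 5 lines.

87%

Line A: passenger car → V.1; diesel-engined → V.1.4; g.v.w. 16 t → V.1.4.3. Scheduled 22%. No special measure applies. → 22%.
Line B: passenger car → V.1; hybrid → V.1.2; g.v.w. 32 t → V.1.2.1. Scheduled 11%. No special measure applies. → 11%.
Line C: crane lorry → V.2; diesel-engined → V.2.2; g.v.w. 16 t → V.2.2.2. Scheduled 27%. Yelstadt agreement on V.4.4.2: V.2.2.2 not covered. → 27%.
Line D: crane lorry → V.2; petrol-engined → V.2.1; g.v.w. 16 t → V.2.1.1. Scheduled 38%. quota on V.2.1 open → in-quota 8%; Arlenia agreement on V.4.4.2: V.2.1.1 not covered; Arlenia agreement on V.4.1: V.2.1.1 not covered. → 8%.
Line E: goods vehicle → V.4; hybrid → V.4.1; g.v.w. 2.5 t → V.4.1.3. Scheduled 36%. Arlenia agreement on V.4.4.2: V.4.1.3 not covered; Arlenia agreement on V.4.1: RVC ≥ 55% → 19% available; preferential 19%. → 19%.
Sum: 22% + 11% + 27% + 8% + 19% = 87%.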